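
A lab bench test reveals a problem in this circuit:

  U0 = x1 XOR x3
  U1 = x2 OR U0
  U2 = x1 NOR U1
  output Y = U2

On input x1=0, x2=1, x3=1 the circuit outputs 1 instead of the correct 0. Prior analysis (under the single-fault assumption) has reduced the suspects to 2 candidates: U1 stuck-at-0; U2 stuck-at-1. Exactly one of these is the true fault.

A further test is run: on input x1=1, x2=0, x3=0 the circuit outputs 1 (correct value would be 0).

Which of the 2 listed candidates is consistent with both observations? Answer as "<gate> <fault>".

Evaluate each candidate on input x1=1, x2=0, x3=0:
  U1 stuck-at-0: U0=1, U1=0 [stuck-at-0], U2=0 → 0 — eliminated
  U2 stuck-at-1: U0=1, U1=1, U2=1 [stuck-at-1] → 1 — matches
Only U2 stuck-at-1 reproduces the observed 1.

U2 stuck-at-1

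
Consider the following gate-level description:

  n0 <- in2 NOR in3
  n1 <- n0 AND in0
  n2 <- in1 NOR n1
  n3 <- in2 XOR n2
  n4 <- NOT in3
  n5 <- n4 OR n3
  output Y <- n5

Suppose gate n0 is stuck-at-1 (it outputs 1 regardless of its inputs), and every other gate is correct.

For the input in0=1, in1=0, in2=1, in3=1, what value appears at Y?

Propagate with n0 forced: n0=1 [stuck-at-1], n1=1, n2=0, n3=1, n4=0, n5=1.
So Y = 1. (Without the fault it would be 0.)

1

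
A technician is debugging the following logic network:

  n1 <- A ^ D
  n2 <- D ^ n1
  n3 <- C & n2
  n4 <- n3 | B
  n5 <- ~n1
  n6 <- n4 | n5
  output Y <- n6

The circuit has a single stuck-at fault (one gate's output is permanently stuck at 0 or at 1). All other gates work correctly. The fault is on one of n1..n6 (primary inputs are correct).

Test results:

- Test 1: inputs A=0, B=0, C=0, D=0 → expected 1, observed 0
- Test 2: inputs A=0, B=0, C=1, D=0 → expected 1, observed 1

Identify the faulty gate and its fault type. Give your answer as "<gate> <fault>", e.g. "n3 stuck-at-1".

n1 stuck-at-1

Fault-free values for test 1 (A=0, B=0, C=0, D=0): n1=0, n2=0, n3=0, n4=0, n5=1, n6=1, giving Y=1. Observed 0.
Test 1: faults giving observed 0 are {n1 stuck-at-1, n5 stuck-at-0, n6 stuck-at-0}.
Test 2 (A=0, B=0, C=1, D=0): fault-free n1=0, n2=0, n3=0, n4=0, n5=1, n6=1 → 1; observed 1. Eliminates n5 stuck-at-0, n6 stuck-at-0.
Only n1 stuck-at-1 is consistent with every test.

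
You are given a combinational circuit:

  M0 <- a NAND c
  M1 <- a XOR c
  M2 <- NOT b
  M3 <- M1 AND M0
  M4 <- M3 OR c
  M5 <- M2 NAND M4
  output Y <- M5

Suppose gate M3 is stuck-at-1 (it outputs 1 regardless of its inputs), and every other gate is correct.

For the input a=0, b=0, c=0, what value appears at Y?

0

Propagate with M3 forced: M0=1, M1=0, M2=1, M3=1 [stuck-at-1], M4=1, M5=0.
So Y = 0. (Without the fault it would be 1.)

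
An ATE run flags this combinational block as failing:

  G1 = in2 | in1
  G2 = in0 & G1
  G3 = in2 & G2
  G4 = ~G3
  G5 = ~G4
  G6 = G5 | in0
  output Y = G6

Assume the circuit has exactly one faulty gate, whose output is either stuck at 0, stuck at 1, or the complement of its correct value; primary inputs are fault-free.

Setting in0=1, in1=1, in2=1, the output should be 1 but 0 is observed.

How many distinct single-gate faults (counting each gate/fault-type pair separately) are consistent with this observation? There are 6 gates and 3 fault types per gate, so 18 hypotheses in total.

2

Fault-free: G1=1, G2=1, G3=1, G4=0, G5=1, G6=1 → 1. Observed 0.
  G1: none of the 3 fault types match ✗
  G2: none of the 3 fault types match ✗
  G3: none of the 3 fault types match ✗
  G4: none of the 3 fault types match ✗
  G5: none of the 3 fault types match ✗
  G6: stuck-at-0, inverted output ✓; others ✗
Consistent faults: {G6 stuck-at-0, G6 inverted output} — 2 in all.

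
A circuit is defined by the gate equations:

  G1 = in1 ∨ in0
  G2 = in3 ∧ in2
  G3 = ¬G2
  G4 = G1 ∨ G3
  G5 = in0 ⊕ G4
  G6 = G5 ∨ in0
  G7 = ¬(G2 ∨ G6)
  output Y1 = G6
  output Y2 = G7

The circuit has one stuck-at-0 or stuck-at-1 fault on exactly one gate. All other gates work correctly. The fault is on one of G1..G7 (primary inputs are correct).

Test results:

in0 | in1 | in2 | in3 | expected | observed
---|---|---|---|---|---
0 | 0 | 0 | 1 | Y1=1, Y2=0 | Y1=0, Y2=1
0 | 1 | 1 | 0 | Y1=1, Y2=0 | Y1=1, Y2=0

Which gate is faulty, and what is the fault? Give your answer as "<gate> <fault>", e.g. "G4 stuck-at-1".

Fault-free values for test 1 (in0=0, in1=0, in2=0, in3=1): G1=0, G2=0, G3=1, G4=1, G5=1, G6=1, G7=0, giving Y1=1, Y2=0. Observed Y1=0, Y2=1.
Test 1: faults giving observed Y1=0, Y2=1 are {G3 stuck-at-0, G4 stuck-at-0, G5 stuck-at-0, G6 stuck-at-0}.
Test 2 (in0=0, in1=1, in2=1, in3=0): fault-free G1=1, G2=0, G3=1, G4=1, G5=1, G6=1, G7=0 → Y1=1, Y2=0; observed Y1=1, Y2=0. Eliminates G4 stuck-at-0, G5 stuck-at-0, G6 stuck-at-0.
Only G3 stuck-at-0 is consistent with every test.

G3 stuck-at-0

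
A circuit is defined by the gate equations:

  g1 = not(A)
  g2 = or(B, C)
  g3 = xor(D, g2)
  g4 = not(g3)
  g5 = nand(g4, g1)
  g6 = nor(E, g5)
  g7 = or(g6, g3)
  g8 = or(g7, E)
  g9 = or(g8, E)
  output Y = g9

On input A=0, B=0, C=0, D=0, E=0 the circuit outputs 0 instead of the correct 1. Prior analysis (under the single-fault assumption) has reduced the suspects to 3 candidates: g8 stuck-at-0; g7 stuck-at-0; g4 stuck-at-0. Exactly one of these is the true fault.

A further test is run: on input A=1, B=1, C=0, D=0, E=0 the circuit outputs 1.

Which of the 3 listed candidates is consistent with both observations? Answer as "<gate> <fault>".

g4 stuck-at-0

Evaluate each candidate on input A=1, B=1, C=0, D=0, E=0:
  g8 stuck-at-0: g1=0, g2=1, g3=1, g4=0, g5=1, g6=0, g7=1, g8=0 [stuck-at-0], g9=0 → 0 — eliminated
  g7 stuck-at-0: g1=0, g2=1, g3=1, g4=0, g5=1, g6=0, g7=0 [stuck-at-0], g8=0, g9=0 → 0 — eliminated
  g4 stuck-at-0: g1=0, g2=1, g3=1, g4=0 [stuck-at-0], g5=1, g6=0, g7=1, g8=1, g9=1 → 1 — matches
Only g4 stuck-at-0 reproduces the observed 1.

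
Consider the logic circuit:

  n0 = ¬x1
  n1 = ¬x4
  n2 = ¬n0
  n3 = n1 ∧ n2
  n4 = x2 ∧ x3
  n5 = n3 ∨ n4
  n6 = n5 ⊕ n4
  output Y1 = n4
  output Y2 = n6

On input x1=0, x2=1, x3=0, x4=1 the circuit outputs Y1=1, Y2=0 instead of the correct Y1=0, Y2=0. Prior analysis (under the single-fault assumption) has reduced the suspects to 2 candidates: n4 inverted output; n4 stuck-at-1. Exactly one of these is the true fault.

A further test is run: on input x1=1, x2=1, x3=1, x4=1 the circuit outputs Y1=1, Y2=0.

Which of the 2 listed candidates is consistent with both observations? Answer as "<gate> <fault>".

n4 stuck-at-1

Evaluate each candidate on input x1=1, x2=1, x3=1, x4=1:
  n4 inverted output: n0=0, n1=0, n2=1, n3=0, n4=0 [inverted output], n5=0, n6=0 → Y1=0, Y2=0 — eliminated
  n4 stuck-at-1: n0=0, n1=0, n2=1, n3=0, n4=1 [stuck-at-1], n5=1, n6=0 → Y1=1, Y2=0 — matches
Only n4 stuck-at-1 reproduces the observed Y1=1, Y2=0.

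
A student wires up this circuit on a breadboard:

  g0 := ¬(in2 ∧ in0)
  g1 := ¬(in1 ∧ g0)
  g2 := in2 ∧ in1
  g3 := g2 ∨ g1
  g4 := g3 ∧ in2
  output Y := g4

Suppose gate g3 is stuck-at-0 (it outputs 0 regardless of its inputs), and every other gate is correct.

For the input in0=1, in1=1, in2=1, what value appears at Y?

Propagate with g3 forced: g0=0, g1=1, g2=1, g3=0 [stuck-at-0], g4=0.
So Y = 0. (Without the fault it would be 1.)

0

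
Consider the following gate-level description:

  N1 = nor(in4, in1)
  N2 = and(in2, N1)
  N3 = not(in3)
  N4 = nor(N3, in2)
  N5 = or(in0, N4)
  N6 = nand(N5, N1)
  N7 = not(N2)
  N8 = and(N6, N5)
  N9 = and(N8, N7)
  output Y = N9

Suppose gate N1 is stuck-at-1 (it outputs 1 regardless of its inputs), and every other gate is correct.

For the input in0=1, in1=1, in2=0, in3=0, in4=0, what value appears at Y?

Propagate with N1 forced: N1=1 [stuck-at-1], N2=0, N3=1, N4=0, N5=1, N6=0, N7=1, N8=0, N9=0.
So Y = 0. (Without the fault it would be 1.)

0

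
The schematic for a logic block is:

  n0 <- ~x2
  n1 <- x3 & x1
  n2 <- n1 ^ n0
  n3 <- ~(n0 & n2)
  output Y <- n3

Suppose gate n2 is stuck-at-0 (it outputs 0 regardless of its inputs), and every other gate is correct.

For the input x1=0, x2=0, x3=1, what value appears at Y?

1

Propagate with n2 forced: n0=1, n1=0, n2=0 [stuck-at-0], n3=1.
So Y = 1. (Without the fault it would be 0.)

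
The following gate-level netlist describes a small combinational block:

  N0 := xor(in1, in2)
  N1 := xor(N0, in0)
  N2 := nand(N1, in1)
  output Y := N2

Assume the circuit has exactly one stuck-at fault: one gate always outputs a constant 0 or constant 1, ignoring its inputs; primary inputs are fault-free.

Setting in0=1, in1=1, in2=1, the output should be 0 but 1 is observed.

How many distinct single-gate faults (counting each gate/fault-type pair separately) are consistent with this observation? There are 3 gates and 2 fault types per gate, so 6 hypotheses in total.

3

Fault-free: N0=0, N1=1, N2=0 → 0. Observed 1.
  N0 stuck-at-0: output 0 ✗
  N0 stuck-at-1: output 1 ✓
  N1 stuck-at-0: output 1 ✓
  N1 stuck-at-1: output 0 ✗
  N2 stuck-at-0: output 0 ✗
  N2 stuck-at-1: output 1 ✓
Consistent faults: {N0 stuck-at-1, N1 stuck-at-0, N2 stuck-at-1} — 3 in all.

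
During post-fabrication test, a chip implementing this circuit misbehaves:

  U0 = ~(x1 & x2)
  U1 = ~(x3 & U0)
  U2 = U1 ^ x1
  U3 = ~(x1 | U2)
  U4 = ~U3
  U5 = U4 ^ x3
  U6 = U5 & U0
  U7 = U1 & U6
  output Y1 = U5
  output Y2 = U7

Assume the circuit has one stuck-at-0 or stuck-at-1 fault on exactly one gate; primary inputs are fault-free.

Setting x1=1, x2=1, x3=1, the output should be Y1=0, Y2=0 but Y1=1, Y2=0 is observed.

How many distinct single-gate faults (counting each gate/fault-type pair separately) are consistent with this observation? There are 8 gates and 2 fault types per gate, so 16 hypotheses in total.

Fault-free: U0=0, U1=1, U2=0, U3=0, U4=1, U5=0, U6=0, U7=0 → Y1=0, Y2=0. Observed Y1=1, Y2=0.
  U0: none of the 2 fault types match ✗
  U1: none of the 2 fault types match ✗
  U2: none of the 2 fault types match ✗
  U3: stuck-at-1 ✓; others ✗
  U4: stuck-at-0 ✓; others ✗
  U5: stuck-at-1 ✓; others ✗
  U6: none of the 2 fault types match ✗
  U7: none of the 2 fault types match ✗
Consistent faults: {U3 stuck-at-1, U4 stuck-at-0, U5 stuck-at-1} — 3 in all.

3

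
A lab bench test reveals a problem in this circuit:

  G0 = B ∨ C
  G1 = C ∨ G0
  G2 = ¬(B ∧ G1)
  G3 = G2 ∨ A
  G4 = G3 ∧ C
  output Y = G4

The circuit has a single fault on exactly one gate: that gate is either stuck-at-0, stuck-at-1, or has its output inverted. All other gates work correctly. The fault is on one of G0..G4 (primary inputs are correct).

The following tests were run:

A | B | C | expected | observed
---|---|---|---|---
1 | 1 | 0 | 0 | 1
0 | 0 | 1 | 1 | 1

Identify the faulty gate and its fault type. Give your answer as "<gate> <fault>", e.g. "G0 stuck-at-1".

G4 stuck-at-1

Fault-free values for test 1 (A=1, B=1, C=0): G0=1, G1=1, G2=0, G3=1, G4=0, giving Y=0. Observed 1.
Test 1: faults giving observed 1 are {G4 stuck-at-1, G4 inverted output}.
Test 2 (A=0, B=0, C=1): fault-free G0=1, G1=1, G2=1, G3=1, G4=1 → 1; observed 1. Eliminates G4 inverted output.
Only G4 stuck-at-1 is consistent with every test.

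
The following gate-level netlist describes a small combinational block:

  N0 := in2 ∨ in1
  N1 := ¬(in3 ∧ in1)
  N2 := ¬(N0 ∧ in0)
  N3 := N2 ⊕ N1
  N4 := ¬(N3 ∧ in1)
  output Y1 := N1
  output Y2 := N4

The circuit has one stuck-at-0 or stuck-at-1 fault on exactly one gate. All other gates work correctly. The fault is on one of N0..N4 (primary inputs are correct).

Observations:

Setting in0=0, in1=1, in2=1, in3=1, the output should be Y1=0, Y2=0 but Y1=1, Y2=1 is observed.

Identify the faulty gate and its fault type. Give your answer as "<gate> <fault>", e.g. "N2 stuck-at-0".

N1 stuck-at-1

Fault-free values for test 1 (in0=0, in1=1, in2=1, in3=1): N0=1, N1=0, N2=1, N3=1, N4=0, giving Y1=0, Y2=0. Observed Y1=1, Y2=1.
Test 1: faults giving observed Y1=1, Y2=1 are {N1 stuck-at-1}.
Only N1 stuck-at-1 is consistent with every test.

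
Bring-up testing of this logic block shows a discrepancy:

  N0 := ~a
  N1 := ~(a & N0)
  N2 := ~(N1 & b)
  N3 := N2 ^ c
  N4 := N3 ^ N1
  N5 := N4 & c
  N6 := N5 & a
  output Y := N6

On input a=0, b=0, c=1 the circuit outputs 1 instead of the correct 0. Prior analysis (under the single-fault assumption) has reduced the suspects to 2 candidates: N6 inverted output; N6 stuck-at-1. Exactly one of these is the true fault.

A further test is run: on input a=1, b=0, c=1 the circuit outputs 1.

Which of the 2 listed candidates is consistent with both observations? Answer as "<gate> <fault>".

Evaluate each candidate on input a=1, b=0, c=1:
  N6 inverted output: N0=0, N1=1, N2=1, N3=0, N4=1, N5=1, N6=0 [inverted output] → 0 — eliminated
  N6 stuck-at-1: N0=0, N1=1, N2=1, N3=0, N4=1, N5=1, N6=1 [stuck-at-1] → 1 — matches
Only N6 stuck-at-1 reproduces the observed 1.

N6 stuck-at-1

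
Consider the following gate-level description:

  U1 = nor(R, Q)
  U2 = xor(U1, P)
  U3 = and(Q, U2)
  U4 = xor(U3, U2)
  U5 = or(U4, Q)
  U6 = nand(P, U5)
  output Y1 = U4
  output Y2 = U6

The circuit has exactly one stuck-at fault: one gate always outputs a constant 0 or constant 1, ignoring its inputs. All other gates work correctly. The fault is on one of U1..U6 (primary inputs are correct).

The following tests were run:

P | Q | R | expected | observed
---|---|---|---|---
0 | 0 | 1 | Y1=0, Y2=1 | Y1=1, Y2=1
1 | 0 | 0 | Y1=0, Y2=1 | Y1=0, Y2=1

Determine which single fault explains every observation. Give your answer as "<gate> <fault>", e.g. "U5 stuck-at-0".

Fault-free values for test 1 (P=0, Q=0, R=1): U1=0, U2=0, U3=0, U4=0, U5=0, U6=1, giving Y1=0, Y2=1. Observed Y1=1, Y2=1.
Test 1: faults giving observed Y1=1, Y2=1 are {U1 stuck-at-1, U2 stuck-at-1, U3 stuck-at-1, U4 stuck-at-1}.
Test 2 (P=1, Q=0, R=0): fault-free U1=1, U2=0, U3=0, U4=0, U5=0, U6=1 → Y1=0, Y2=1; observed Y1=0, Y2=1. Eliminates U2 stuck-at-1, U3 stuck-at-1, U4 stuck-at-1.
Only U1 stuck-at-1 is consistent with every test.

U1 stuck-at-1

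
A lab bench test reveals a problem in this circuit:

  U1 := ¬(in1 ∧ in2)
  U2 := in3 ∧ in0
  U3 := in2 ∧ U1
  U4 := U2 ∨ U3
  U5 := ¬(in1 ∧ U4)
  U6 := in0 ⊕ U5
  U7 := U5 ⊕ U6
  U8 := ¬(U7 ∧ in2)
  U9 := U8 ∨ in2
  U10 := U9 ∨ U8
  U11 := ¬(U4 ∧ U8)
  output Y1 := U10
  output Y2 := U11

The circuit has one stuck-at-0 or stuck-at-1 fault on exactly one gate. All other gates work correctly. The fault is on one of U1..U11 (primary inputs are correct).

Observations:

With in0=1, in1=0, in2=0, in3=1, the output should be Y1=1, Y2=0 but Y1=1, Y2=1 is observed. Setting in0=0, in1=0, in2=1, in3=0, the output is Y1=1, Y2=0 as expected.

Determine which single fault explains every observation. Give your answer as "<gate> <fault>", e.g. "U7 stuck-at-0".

Fault-free values for test 1 (in0=1, in1=0, in2=0, in3=1): U1=1, U2=1, U3=0, U4=1, U5=1, U6=0, U7=1, U8=1, U9=1, U10=1, U11=0, giving Y1=1, Y2=0. Observed Y1=1, Y2=1.
Test 1: faults giving observed Y1=1, Y2=1 are {U2 stuck-at-0, U4 stuck-at-0, U11 stuck-at-1}.
Test 2 (in0=0, in1=0, in2=1, in3=0): fault-free U1=1, U2=0, U3=1, U4=1, U5=1, U6=1, U7=0, U8=1, U9=1, U10=1, U11=0 → Y1=1, Y2=0; observed Y1=1, Y2=0. Eliminates U4 stuck-at-0, U11 stuck-at-1.
Only U2 stuck-at-0 is consistent with every test.

U2 stuck-at-0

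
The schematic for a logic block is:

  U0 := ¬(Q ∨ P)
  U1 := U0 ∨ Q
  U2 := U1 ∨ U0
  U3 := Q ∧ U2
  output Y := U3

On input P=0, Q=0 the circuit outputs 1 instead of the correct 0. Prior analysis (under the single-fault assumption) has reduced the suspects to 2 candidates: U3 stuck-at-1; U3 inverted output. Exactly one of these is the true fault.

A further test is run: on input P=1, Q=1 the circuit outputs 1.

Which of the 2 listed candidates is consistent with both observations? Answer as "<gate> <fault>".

Evaluate each candidate on input P=1, Q=1:
  U3 stuck-at-1: U0=0, U1=1, U2=1, U3=1 [stuck-at-1] → 1 — matches
  U3 inverted output: U0=0, U1=1, U2=1, U3=0 [inverted output] → 0 — eliminated
Only U3 stuck-at-1 reproduces the observed 1.

U3 stuck-at-1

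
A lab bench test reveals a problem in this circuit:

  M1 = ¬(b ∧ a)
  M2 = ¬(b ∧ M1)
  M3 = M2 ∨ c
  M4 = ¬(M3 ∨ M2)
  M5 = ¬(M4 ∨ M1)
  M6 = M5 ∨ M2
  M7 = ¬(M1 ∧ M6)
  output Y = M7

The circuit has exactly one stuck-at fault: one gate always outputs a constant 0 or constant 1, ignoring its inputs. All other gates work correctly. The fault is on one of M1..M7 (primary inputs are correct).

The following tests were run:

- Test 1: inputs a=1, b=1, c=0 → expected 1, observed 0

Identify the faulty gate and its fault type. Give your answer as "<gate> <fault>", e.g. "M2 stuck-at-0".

Fault-free values for test 1 (a=1, b=1, c=0): M1=0, M2=1, M3=1, M4=0, M5=1, M6=1, M7=1, giving Y=1. Observed 0.
Test 1: faults giving observed 0 are {M7 stuck-at-0}.
Only M7 stuck-at-0 is consistent with every test.

M7 stuck-at-0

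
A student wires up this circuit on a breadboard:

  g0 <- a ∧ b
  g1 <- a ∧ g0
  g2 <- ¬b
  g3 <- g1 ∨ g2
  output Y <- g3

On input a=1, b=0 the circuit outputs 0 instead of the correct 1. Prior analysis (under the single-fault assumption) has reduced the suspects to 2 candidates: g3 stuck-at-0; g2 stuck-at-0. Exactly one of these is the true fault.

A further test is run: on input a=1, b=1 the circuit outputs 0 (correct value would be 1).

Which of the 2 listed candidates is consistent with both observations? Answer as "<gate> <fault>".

Evaluate each candidate on input a=1, b=1:
  g3 stuck-at-0: g0=1, g1=1, g2=0, g3=0 [stuck-at-0] → 0 — matches
  g2 stuck-at-0: g0=1, g1=1, g2=0 [stuck-at-0], g3=1 → 1 — eliminated
Only g3 stuck-at-0 reproduces the observed 0.

g3 stuck-at-0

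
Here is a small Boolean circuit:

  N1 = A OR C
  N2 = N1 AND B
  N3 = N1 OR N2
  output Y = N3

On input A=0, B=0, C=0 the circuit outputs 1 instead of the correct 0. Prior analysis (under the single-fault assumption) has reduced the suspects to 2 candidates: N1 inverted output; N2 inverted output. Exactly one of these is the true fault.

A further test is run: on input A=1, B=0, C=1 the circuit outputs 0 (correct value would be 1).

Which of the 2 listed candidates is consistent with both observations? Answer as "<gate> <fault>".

Evaluate each candidate on input A=1, B=0, C=1:
  N1 inverted output: N1=0 [inverted output], N2=0, N3=0 → 0 — matches
  N2 inverted output: N1=1, N2=1 [inverted output], N3=1 → 1 — eliminated
Only N1 inverted output reproduces the observed 0.

N1 inverted output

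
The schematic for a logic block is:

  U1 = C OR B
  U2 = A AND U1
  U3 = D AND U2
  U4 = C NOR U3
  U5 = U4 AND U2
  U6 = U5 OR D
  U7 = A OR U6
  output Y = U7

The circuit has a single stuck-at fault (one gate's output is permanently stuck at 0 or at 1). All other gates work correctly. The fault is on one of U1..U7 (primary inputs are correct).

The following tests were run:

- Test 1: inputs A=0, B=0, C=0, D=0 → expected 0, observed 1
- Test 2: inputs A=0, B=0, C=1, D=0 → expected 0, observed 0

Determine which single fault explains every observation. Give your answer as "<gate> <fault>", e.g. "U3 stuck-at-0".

U2 stuck-at-1

Fault-free values for test 1 (A=0, B=0, C=0, D=0): U1=0, U2=0, U3=0, U4=1, U5=0, U6=0, U7=0, giving Y=0. Observed 1.
Test 1: faults giving observed 1 are {U2 stuck-at-1, U5 stuck-at-1, U6 stuck-at-1, U7 stuck-at-1}.
Test 2 (A=0, B=0, C=1, D=0): fault-free U1=1, U2=0, U3=0, U4=0, U5=0, U6=0, U7=0 → 0; observed 0. Eliminates U5 stuck-at-1, U6 stuck-at-1, U7 stuck-at-1.
Only U2 stuck-at-1 is consistent with every test.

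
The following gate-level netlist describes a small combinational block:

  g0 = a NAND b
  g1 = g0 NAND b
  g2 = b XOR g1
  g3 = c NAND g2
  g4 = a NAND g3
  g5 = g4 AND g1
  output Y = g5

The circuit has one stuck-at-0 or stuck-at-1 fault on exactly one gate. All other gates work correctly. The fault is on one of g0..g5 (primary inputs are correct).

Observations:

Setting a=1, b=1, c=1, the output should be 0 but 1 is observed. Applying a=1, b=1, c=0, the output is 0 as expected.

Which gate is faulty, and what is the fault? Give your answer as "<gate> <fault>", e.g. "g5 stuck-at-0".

g2 stuck-at-1

Fault-free values for test 1 (a=1, b=1, c=1): g0=0, g1=1, g2=0, g3=1, g4=0, g5=0, giving Y=0. Observed 1.
Test 1: faults giving observed 1 are {g2 stuck-at-1, g3 stuck-at-0, g4 stuck-at-1, g5 stuck-at-1}.
Test 2 (a=1, b=1, c=0): fault-free g0=0, g1=1, g2=0, g3=1, g4=0, g5=0 → 0; observed 0. Eliminates g3 stuck-at-0, g4 stuck-at-1, g5 stuck-at-1.
Only g2 stuck-at-1 is consistent with every test.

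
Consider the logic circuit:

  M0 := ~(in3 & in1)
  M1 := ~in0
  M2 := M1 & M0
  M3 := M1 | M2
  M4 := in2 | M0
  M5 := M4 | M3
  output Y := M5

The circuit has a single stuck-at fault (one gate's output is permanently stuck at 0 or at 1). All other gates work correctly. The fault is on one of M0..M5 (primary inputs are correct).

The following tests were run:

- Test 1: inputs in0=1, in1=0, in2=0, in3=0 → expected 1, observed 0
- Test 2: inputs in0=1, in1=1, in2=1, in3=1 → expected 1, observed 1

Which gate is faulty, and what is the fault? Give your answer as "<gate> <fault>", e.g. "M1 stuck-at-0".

Fault-free values for test 1 (in0=1, in1=0, in2=0, in3=0): M0=1, M1=0, M2=0, M3=0, M4=1, M5=1, giving Y=1. Observed 0.
Test 1: faults giving observed 0 are {M0 stuck-at-0, M4 stuck-at-0, M5 stuck-at-0}.
Test 2 (in0=1, in1=1, in2=1, in3=1): fault-free M0=0, M1=0, M2=0, M3=0, M4=1, M5=1 → 1; observed 1. Eliminates M4 stuck-at-0, M5 stuck-at-0.
Only M0 stuck-at-0 is consistent with every test.

M0 stuck-at-0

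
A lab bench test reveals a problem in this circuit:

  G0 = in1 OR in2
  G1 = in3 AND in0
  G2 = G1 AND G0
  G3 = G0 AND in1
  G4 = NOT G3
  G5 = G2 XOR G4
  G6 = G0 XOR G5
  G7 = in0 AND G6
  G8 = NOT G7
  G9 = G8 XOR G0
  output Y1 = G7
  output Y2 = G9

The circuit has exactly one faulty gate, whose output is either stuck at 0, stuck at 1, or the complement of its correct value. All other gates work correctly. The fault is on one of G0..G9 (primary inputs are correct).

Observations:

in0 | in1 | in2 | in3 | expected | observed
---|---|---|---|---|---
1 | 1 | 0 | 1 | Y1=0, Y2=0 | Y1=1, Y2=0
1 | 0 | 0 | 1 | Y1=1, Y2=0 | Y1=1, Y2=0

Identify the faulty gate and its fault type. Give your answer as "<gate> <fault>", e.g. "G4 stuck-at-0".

Fault-free values for test 1 (in0=1, in1=1, in2=0, in3=1): G0=1, G1=1, G2=1, G3=1, G4=0, G5=1, G6=0, G7=0, G8=1, G9=0, giving Y1=0, Y2=0. Observed Y1=1, Y2=0.
Test 1: faults giving observed Y1=1, Y2=0 are {G0 stuck-at-0, G0 inverted output}.
Test 2 (in0=1, in1=0, in2=0, in3=1): fault-free G0=0, G1=1, G2=0, G3=0, G4=1, G5=1, G6=1, G7=1, G8=0, G9=0 → Y1=1, Y2=0; observed Y1=1, Y2=0. Eliminates G0 inverted output.
Only G0 stuck-at-0 is consistent with every test.

G0 stuck-at-0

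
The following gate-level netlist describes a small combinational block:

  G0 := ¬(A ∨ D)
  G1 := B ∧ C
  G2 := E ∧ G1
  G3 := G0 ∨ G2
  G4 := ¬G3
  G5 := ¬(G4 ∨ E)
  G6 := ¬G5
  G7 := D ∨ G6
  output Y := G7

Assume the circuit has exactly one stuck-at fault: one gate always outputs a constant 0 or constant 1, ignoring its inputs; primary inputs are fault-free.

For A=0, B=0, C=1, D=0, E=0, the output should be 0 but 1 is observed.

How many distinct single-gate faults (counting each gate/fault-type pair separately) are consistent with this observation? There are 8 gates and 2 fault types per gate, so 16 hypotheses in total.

Fault-free: G0=1, G1=0, G2=0, G3=1, G4=0, G5=1, G6=0, G7=0 → 0. Observed 1.
  G0: stuck-at-0 ✓; others ✗
  G1: none of the 2 fault types match ✗
  G2: none of the 2 fault types match ✗
  G3: stuck-at-0 ✓; others ✗
  G4: stuck-at-1 ✓; others ✗
  G5: stuck-at-0 ✓; others ✗
  G6: stuck-at-1 ✓; others ✗
  G7: stuck-at-1 ✓; others ✗
Consistent faults: {G0 stuck-at-0, G3 stuck-at-0, G4 stuck-at-1, G5 stuck-at-0, G6 stuck-at-1, G7 stuck-at-1} — 6 in all.

6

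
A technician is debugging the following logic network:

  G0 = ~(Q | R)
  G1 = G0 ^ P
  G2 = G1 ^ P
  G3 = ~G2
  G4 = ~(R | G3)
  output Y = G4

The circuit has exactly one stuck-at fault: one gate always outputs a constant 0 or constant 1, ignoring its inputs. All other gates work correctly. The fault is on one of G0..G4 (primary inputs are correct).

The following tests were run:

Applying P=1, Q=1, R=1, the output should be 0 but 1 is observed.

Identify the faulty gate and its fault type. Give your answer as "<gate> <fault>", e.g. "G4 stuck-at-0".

Fault-free values for test 1 (P=1, Q=1, R=1): G0=0, G1=1, G2=0, G3=1, G4=0, giving Y=0. Observed 1.
Test 1: faults giving observed 1 are {G4 stuck-at-1}.
Only G4 stuck-at-1 is consistent with every test.

G4 stuck-at-1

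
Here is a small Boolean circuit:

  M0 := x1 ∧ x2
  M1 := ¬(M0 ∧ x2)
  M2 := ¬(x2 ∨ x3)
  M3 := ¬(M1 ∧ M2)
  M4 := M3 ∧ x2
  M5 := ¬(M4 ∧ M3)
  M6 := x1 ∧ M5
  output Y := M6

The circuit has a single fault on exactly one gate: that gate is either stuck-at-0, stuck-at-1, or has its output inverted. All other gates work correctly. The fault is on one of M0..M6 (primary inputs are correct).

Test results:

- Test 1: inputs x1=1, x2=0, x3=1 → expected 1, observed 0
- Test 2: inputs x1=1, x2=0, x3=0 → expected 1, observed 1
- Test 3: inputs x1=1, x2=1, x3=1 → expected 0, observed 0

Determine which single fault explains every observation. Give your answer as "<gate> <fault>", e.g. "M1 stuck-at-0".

M4 stuck-at-1

Fault-free values for test 1 (x1=1, x2=0, x3=1): M0=0, M1=1, M2=0, M3=1, M4=0, M5=1, M6=1, giving Y=1. Observed 0.
Test 1: faults giving observed 0 are {M4 stuck-at-1, M4 inverted output, M5 stuck-at-0, M5 inverted output, M6 stuck-at-0, M6 inverted output}.
Test 2 (x1=1, x2=0, x3=0): fault-free M0=0, M1=1, M2=1, M3=0, M4=0, M5=1, M6=1 → 1; observed 1. Eliminates M5 stuck-at-0, M5 inverted output, M6 stuck-at-0, M6 inverted output.
Test 3 (x1=1, x2=1, x3=1): fault-free M0=1, M1=0, M2=0, M3=1, M4=1, M5=0, M6=0 → 0; observed 0. Eliminates M4 inverted output.
Only M4 stuck-at-1 is consistent with every test.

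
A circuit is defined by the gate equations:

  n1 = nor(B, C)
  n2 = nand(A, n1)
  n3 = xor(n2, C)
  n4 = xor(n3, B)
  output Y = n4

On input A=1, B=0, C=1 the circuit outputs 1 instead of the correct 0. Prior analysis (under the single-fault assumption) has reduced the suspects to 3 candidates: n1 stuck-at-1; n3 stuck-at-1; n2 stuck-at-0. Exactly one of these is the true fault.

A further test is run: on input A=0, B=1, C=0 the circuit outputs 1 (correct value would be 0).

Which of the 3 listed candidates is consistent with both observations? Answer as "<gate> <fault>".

n2 stuck-at-0

Evaluate each candidate on input A=0, B=1, C=0:
  n1 stuck-at-1: n1=1 [stuck-at-1], n2=1, n3=1, n4=0 → 0 — eliminated
  n3 stuck-at-1: n1=0, n2=1, n3=1 [stuck-at-1], n4=0 → 0 — eliminated
  n2 stuck-at-0: n1=0, n2=0 [stuck-at-0], n3=0, n4=1 → 1 — matches
Only n2 stuck-at-0 reproduces the observed 1.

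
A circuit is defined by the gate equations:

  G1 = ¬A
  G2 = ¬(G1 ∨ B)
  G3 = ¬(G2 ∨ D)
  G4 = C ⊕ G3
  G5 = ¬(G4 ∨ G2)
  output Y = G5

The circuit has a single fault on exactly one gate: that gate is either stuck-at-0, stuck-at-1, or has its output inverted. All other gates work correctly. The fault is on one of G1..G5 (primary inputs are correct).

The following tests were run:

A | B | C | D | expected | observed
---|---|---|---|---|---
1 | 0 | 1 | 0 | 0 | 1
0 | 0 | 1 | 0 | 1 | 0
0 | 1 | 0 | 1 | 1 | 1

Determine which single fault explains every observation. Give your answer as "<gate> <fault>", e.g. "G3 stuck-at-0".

Fault-free values for test 1 (A=1, B=0, C=1, D=0): G1=0, G2=1, G3=0, G4=1, G5=0, giving Y=0. Observed 1.
Test 1: faults giving observed 1 are {G1 stuck-at-1, G1 inverted output, G2 stuck-at-0, G2 inverted output, G5 stuck-at-1, G5 inverted output}.
Test 2 (A=0, B=0, C=1, D=0): fault-free G1=1, G2=0, G3=1, G4=0, G5=1 → 1; observed 0. Eliminates G1 stuck-at-1, G2 stuck-at-0, G5 stuck-at-1.
Test 3 (A=0, B=1, C=0, D=1): fault-free G1=1, G2=0, G3=0, G4=0, G5=1 → 1; observed 1. Eliminates G2 inverted output, G5 inverted output.
Only G1 inverted output is consistent with every test.

G1 inverted output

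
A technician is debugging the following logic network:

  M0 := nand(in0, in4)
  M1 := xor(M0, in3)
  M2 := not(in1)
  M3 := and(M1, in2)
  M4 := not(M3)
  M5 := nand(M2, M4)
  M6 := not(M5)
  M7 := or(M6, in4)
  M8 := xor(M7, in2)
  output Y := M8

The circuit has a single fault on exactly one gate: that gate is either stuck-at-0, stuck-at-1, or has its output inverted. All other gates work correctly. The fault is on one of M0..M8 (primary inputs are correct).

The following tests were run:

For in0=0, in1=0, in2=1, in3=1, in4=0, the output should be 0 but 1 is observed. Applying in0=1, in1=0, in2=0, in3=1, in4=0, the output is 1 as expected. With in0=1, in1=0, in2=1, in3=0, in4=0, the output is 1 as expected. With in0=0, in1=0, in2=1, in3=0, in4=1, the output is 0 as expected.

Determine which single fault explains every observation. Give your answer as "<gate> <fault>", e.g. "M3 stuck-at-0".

Fault-free values for test 1 (in0=0, in1=0, in2=1, in3=1, in4=0): M0=1, M1=0, M2=1, M3=0, M4=1, M5=0, M6=1, M7=1, M8=0, giving Y=0. Observed 1.
Test 1: faults giving observed 1 are {M0 stuck-at-0, M0 inverted output, M1 stuck-at-1, M1 inverted output, M2 stuck-at-0, M2 inverted output, M3 stuck-at-1, M3 inverted output, M4 stuck-at-0, M4 inverted output, M5 stuck-at-1, M5 inverted output, M6 stuck-at-0, M6 inverted output, M7 stuck-at-0, M7 inverted output, M8 stuck-at-1, M8 inverted output}.
Test 2 (in0=1, in1=0, in2=0, in3=1, in4=0): fault-free M0=1, M1=0, M2=1, M3=0, M4=1, M5=0, M6=1, M7=1, M8=1 → 1; observed 1. Eliminates M2 stuck-at-0, M2 inverted output, M3 stuck-at-1, M3 inverted output, M4 stuck-at-0, M4 inverted output, M5 stuck-at-1, M5 inverted output, M6 stuck-at-0, M6 inverted output, M7 stuck-at-0, M7 inverted output, M8 inverted output.
Test 3 (in0=1, in1=0, in2=1, in3=0, in4=0): fault-free M0=1, M1=1, M2=1, M3=1, M4=0, M5=1, M6=0, M7=0, M8=1 → 1; observed 1. Eliminates M0 stuck-at-0, M0 inverted output, M1 inverted output.
Test 4 (in0=0, in1=0, in2=1, in3=0, in4=1): fault-free M0=1, M1=1, M2=1, M3=1, M4=0, M5=1, M6=0, M7=1, M8=0 → 0; observed 0. Eliminates M8 stuck-at-1.
Only M1 stuck-at-1 is consistent with every test.

M1 stuck-at-1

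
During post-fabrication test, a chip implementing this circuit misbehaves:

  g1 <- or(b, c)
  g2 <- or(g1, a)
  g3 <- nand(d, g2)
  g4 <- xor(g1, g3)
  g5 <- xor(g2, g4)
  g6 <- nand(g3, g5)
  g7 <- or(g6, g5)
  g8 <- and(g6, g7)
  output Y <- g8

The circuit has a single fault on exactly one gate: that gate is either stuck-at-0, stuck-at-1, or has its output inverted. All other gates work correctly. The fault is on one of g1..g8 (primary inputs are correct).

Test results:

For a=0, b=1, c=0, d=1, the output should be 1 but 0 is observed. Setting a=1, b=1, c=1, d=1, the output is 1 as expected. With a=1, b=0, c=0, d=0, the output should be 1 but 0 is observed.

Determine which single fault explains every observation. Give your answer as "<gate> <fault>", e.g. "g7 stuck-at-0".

Fault-free values for test 1 (a=0, b=1, c=0, d=1): g1=1, g2=1, g3=0, g4=1, g5=0, g6=1, g7=1, g8=1, giving Y=1. Observed 0.
Test 1: faults giving observed 0 are {g1 stuck-at-0, g1 inverted output, g3 stuck-at-1, g3 inverted output, g6 stuck-at-0, g6 inverted output, g7 stuck-at-0, g7 inverted output, g8 stuck-at-0, g8 inverted output}.
Test 2 (a=1, b=1, c=1, d=1): fault-free g1=1, g2=1, g3=0, g4=1, g5=0, g6=1, g7=1, g8=1 → 1; observed 1. Eliminates g3 stuck-at-1, g3 inverted output, g6 stuck-at-0, g6 inverted output, g7 stuck-at-0, g7 inverted output, g8 stuck-at-0, g8 inverted output.
Test 3 (a=1, b=0, c=0, d=0): fault-free g1=0, g2=1, g3=1, g4=1, g5=0, g6=1, g7=1, g8=1 → 1; observed 0. Eliminates g1 stuck-at-0.
Only g1 inverted output is consistent with every test.

g1 inverted output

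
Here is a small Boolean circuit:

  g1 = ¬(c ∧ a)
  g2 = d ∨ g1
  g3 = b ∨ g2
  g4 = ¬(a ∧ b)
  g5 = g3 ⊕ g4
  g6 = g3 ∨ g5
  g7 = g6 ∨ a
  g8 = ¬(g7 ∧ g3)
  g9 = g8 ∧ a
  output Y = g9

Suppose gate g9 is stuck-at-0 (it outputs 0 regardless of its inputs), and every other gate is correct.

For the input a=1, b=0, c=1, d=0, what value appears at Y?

Propagate with g9 forced: g1=0, g2=0, g3=0, g4=1, g5=1, g6=1, g7=1, g8=1, g9=0 [stuck-at-0].
So Y = 0. (Without the fault it would be 1.)

0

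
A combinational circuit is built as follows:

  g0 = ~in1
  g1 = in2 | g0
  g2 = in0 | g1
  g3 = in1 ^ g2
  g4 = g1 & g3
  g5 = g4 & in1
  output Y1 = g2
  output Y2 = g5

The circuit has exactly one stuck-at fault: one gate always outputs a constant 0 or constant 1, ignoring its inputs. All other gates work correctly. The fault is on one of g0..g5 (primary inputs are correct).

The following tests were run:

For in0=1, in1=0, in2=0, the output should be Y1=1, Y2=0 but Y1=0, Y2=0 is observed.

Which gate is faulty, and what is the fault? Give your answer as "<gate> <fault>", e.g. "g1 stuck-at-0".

g2 stuck-at-0

Fault-free values for test 1 (in0=1, in1=0, in2=0): g0=1, g1=1, g2=1, g3=1, g4=1, g5=0, giving Y1=1, Y2=0. Observed Y1=0, Y2=0.
Test 1: faults giving observed Y1=0, Y2=0 are {g2 stuck-at-0}.
Only g2 stuck-at-0 is consistent with every test.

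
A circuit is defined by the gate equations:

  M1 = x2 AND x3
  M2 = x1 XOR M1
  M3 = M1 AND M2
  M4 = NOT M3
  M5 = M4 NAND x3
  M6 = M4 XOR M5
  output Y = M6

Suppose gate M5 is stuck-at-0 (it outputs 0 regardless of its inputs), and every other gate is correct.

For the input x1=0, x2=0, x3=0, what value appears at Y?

1

Propagate with M5 forced: M1=0, M2=0, M3=0, M4=1, M5=0 [stuck-at-0], M6=1.
So Y = 1. (Without the fault it would be 0.)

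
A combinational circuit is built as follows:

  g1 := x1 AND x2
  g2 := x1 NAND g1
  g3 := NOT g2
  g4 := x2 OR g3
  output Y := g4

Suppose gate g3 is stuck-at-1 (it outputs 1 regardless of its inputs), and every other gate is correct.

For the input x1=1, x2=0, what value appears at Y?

Propagate with g3 forced: g1=0, g2=1, g3=1 [stuck-at-1], g4=1.
So Y = 1. (Without the fault it would be 0.)

1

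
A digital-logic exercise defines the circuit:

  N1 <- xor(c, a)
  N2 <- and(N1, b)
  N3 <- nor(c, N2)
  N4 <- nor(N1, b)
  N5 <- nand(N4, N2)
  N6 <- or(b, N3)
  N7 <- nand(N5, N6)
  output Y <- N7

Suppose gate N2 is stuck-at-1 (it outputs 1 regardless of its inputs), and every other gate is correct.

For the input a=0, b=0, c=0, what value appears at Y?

1

Propagate with N2 forced: N1=0, N2=1 [stuck-at-1], N3=0, N4=1, N5=0, N6=0, N7=1.
So Y = 1. (Without the fault it would be 0.)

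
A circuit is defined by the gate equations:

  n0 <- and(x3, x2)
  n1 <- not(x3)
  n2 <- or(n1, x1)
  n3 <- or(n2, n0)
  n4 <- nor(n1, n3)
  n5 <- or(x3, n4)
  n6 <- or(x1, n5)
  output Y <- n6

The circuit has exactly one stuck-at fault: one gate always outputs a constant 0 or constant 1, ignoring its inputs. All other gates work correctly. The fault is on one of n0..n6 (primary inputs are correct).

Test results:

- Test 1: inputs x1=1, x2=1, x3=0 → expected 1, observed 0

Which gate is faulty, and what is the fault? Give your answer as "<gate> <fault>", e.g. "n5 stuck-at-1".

n6 stuck-at-0

Fault-free values for test 1 (x1=1, x2=1, x3=0): n0=0, n1=1, n2=1, n3=1, n4=0, n5=0, n6=1, giving Y=1. Observed 0.
Test 1: faults giving observed 0 are {n6 stuck-at-0}.
Only n6 stuck-at-0 is consistent with every test.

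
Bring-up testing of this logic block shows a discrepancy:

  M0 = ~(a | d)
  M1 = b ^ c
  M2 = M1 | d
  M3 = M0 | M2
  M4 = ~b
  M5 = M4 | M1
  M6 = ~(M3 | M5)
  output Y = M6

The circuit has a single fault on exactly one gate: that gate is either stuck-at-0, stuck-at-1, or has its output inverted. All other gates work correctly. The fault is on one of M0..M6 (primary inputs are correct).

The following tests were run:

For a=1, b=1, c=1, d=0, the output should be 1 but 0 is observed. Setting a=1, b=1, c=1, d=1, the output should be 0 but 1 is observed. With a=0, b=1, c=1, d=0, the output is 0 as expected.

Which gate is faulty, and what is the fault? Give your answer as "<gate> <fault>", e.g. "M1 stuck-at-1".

M2 inverted output

Fault-free values for test 1 (a=1, b=1, c=1, d=0): M0=0, M1=0, M2=0, M3=0, M4=0, M5=0, M6=1, giving Y=1. Observed 0.
Test 1: faults giving observed 0 are {M0 stuck-at-1, M0 inverted output, M1 stuck-at-1, M1 inverted output, M2 stuck-at-1, M2 inverted output, M3 stuck-at-1, M3 inverted output, M4 stuck-at-1, M4 inverted output, M5 stuck-at-1, M5 inverted output, M6 stuck-at-0, M6 inverted output}.
Test 2 (a=1, b=1, c=1, d=1): fault-free M0=0, M1=0, M2=1, M3=1, M4=0, M5=0, M6=0 → 0; observed 1. Eliminates M0 stuck-at-1, M0 inverted output, M1 stuck-at-1, M1 inverted output, M2 stuck-at-1, M3 stuck-at-1, M4 stuck-at-1, M4 inverted output, M5 stuck-at-1, M5 inverted output, M6 stuck-at-0.
Test 3 (a=0, b=1, c=1, d=0): fault-free M0=1, M1=0, M2=0, M3=1, M4=0, M5=0, M6=0 → 0; observed 0. Eliminates M3 inverted output, M6 inverted output.
Only M2 inverted output is consistent with every test.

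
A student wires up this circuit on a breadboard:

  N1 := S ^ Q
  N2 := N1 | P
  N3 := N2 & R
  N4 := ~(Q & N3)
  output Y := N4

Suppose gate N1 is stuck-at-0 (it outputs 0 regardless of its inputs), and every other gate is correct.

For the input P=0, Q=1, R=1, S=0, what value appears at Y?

Propagate with N1 forced: N1=0 [stuck-at-0], N2=0, N3=0, N4=1.
So Y = 1. (Without the fault it would be 0.)

1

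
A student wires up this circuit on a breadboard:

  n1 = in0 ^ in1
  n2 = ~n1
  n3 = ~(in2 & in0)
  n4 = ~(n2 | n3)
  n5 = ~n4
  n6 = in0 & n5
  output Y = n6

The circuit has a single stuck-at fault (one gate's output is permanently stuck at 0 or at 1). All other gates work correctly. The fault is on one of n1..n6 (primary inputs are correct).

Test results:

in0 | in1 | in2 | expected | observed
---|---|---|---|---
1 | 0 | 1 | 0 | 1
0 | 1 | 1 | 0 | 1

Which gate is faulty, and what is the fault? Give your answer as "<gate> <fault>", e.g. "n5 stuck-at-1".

Fault-free values for test 1 (in0=1, in1=0, in2=1): n1=1, n2=0, n3=0, n4=1, n5=0, n6=0, giving Y=0. Observed 1.
Test 1: faults giving observed 1 are {n1 stuck-at-0, n2 stuck-at-1, n3 stuck-at-1, n4 stuck-at-0, n5 stuck-at-1, n6 stuck-at-1}.
Test 2 (in0=0, in1=1, in2=1): fault-free n1=1, n2=0, n3=1, n4=0, n5=1, n6=0 → 0; observed 1. Eliminates n1 stuck-at-0, n2 stuck-at-1, n3 stuck-at-1, n4 stuck-at-0, n5 stuck-at-1.
Only n6 stuck-at-1 is consistent with every test.

n6 stuck-at-1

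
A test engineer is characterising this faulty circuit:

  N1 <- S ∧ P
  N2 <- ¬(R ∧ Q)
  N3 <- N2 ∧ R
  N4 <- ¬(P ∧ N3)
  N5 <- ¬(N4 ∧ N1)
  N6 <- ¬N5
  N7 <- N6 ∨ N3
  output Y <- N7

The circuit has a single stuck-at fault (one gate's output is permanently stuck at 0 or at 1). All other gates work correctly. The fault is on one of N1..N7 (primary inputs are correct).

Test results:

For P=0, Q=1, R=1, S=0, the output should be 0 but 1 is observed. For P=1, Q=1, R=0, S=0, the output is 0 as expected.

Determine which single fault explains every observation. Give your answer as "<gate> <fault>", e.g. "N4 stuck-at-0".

N2 stuck-at-1

Fault-free values for test 1 (P=0, Q=1, R=1, S=0): N1=0, N2=0, N3=0, N4=1, N5=1, N6=0, N7=0, giving Y=0. Observed 1.
Test 1: faults giving observed 1 are {N1 stuck-at-1, N2 stuck-at-1, N3 stuck-at-1, N5 stuck-at-0, N6 stuck-at-1, N7 stuck-at-1}.
Test 2 (P=1, Q=1, R=0, S=0): fault-free N1=0, N2=1, N3=0, N4=1, N5=1, N6=0, N7=0 → 0; observed 0. Eliminates N1 stuck-at-1, N3 stuck-at-1, N5 stuck-at-0, N6 stuck-at-1, N7 stuck-at-1.
Only N2 stuck-at-1 is consistent with every test.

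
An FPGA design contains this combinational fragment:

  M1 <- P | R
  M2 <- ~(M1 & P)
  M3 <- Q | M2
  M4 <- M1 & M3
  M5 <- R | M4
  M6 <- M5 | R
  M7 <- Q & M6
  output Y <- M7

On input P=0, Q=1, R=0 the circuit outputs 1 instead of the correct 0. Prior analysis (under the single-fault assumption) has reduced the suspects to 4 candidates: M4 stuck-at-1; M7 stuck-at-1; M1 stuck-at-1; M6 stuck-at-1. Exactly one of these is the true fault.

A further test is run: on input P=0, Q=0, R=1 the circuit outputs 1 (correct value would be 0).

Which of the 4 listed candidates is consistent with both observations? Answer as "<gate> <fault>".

M7 stuck-at-1

Evaluate each candidate on input P=0, Q=0, R=1:
  M4 stuck-at-1: M1=1, M2=1, M3=1, M4=1 [stuck-at-1], M5=1, M6=1, M7=0 → 0 — eliminated
  M7 stuck-at-1: M1=1, M2=1, M3=1, M4=1, M5=1, M6=1, M7=1 [stuck-at-1] → 1 — matches
  M1 stuck-at-1: M1=1 [stuck-at-1], M2=1, M3=1, M4=1, M5=1, M6=1, M7=0 → 0 — eliminated
  M6 stuck-at-1: M1=1, M2=1, M3=1, M4=1, M5=1, M6=1 [stuck-at-1], M7=0 → 0 — eliminated
Only M7 stuck-at-1 reproduces the observed 1.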